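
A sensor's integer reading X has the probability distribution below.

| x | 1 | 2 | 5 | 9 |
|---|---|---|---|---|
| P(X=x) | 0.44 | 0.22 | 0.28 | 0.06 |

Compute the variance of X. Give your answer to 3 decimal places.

5.228

E[X] = (1)(0.44) + (2)(0.22) + (5)(0.28) + (9)(0.06) = 2.82
E[X²] = (1)²(0.44) + (2)²(0.22) + (5)²(0.28) + (9)²(0.06) = 13.18
Var(X) = E[X²] − (E[X])² = 13.18 − (2.82)² = 5.2276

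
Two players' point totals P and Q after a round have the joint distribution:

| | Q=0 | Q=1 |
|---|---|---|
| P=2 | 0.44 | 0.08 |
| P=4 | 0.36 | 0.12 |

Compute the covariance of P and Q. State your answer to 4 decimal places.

E[P] = 2.96,  E[Q] = 0.2
E[PQ] = 0.64
cov(P,Q) = E[PQ] − E[P]E[Q] = 0.64 − (2.96)(0.2) = 0.048

0.0480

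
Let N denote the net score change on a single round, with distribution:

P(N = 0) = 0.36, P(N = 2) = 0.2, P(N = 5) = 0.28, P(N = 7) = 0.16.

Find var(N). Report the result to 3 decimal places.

7.114

E[N] = (0)(0.36) + (2)(0.2) + (5)(0.28) + (7)(0.16) = 2.92
E[N²] = (0)²(0.36) + (2)²(0.2) + (5)²(0.28) + (7)²(0.16) = 15.64
var(N) = E[N²] − (E[N])² = 15.64 − (2.92)² = 7.1136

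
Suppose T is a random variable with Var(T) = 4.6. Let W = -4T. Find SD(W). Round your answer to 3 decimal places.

8.579

Var(-4T) = (-4)²·4.6 = 73.6
SD(W) = √73.6 ≈ 8.579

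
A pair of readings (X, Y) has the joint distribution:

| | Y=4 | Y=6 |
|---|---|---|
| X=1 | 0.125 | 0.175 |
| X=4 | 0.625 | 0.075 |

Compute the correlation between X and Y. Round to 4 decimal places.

-0.5040

E[X] = 3.1,  E[Y] = 4.5
E[XY] = 13.35
cov(X,Y) = E[XY] − E[X]E[Y] = 13.35 − (3.1)(4.5) = -0.6
Var(X) = 1.89,  Var(Y) = 0.75
ρ = -0.6 / √(1.89·0.75) ≈ -0.5040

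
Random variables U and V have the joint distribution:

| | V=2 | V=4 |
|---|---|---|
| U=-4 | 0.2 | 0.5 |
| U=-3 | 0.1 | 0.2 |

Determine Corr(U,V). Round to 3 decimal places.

E[U] = -3.7,  E[V] = 3.4
E[UV] = -12.6
Cov(U,V) = E[UV] − E[U]E[V] = -12.6 − (-3.7)(3.4) = -0.02
var(U) = 0.21,  var(V) = 0.84
ρ = -0.02 / √(0.21·0.84) ≈ -0.048

-0.048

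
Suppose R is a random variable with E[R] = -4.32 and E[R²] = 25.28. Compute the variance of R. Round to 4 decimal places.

6.6176

var(R) = 25.28 − (-4.32)² = 6.6176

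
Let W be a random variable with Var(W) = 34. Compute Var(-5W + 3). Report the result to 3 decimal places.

Var(-5W + 3) = (-5)²·Var(W) = 25·34 = 850

850.000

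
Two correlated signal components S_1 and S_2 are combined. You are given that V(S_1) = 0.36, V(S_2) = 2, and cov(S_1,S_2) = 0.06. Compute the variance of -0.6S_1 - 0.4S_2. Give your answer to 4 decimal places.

V(-0.6S_1 - 0.4S_2) = (-0.6)²·V(S_1) + (-0.4)²·V(S_2) + 2·(-0.6)·(-0.4)·cov(S_1,S_2)
= 0.36·0.36 + 0.16·2 + 0.48·0.06 = 0.4784

0.4784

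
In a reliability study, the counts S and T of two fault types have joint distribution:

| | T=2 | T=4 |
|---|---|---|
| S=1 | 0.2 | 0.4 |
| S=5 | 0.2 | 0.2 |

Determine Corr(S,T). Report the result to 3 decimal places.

E[S] = 2.6,  E[T] = 3.2
E[ST] = 8
cov(S,T) = E[ST] − E[S]E[T] = 8 − (2.6)(3.2) = -0.32
Var(S) = 3.84,  Var(T) = 0.96
ρ = -0.32 / √(3.84·0.96) ≈ -0.167

-0.167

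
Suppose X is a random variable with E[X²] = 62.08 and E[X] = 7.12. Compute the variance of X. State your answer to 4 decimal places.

11.3856

Var(X) = 62.08 − (7.12)² = 11.3856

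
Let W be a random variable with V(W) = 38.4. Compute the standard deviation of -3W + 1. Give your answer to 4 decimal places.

V(-3W + 1) = (-3)²·38.4 = 345.6
σ(-3W + 1) = √345.6 ≈ 18.5903

18.5903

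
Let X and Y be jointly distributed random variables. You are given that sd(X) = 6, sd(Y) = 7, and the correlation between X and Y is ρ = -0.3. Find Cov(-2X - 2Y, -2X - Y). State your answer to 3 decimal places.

166.400

Var(X) = (6)² = 36;  Var(Y) = (7)² = 49
Cov(X,Y) = ρ·sd(X)·sd(Y) = -0.3·6·7 = -12.6
Cov(-2X - 2Y, -2X - Y) = (-2)(-2)Var(X) + (-2)(-1)Var(Y) + [(-2)(-1) + (-2)(-2)]Cov(X,Y)
= 4·36 + 2·49 + 6·-12.6 = 166.4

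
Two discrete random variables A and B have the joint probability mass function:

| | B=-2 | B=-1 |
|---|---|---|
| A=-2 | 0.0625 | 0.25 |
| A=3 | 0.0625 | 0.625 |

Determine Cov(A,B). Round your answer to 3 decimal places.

E[A] = 1.4375,  E[B] = -1.125
E[AB] = -1.5
Cov(A,B) = E[AB] − E[A]E[B] = -1.5 − (1.4375)(-1.125) = 0.1171875

0.117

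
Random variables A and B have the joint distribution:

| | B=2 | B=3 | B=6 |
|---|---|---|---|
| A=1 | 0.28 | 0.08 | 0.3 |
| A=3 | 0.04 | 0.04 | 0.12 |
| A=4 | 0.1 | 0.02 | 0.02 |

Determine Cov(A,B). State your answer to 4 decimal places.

-0.2180

E[A] = 1.82,  E[B] = 3.9
E[AB] = 6.88
Cov(A,B) = E[AB] − E[A]E[B] = 6.88 − (1.82)(3.9) = -0.218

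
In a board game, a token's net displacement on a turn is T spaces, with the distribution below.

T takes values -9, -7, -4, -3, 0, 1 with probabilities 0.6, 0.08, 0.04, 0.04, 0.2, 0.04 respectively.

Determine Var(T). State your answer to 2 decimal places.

E[T] = (-9)(0.6) + (-7)(0.08) + (-4)(0.04) + (-3)(0.04) + (0)(0.2) + (1)(0.04) = -6.2
E[T²] = (-9)²(0.6) + (-7)²(0.08) + (-4)²(0.04) + (-3)²(0.04) + (0)²(0.2) + (1)²(0.04) = 53.56
Var(T) = E[T²] − (E[T])² = 53.56 − (-6.2)² = 15.12

15.12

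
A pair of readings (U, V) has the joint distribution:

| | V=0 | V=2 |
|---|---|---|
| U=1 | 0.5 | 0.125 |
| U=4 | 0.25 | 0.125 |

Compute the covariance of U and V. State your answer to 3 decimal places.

E[U] = 2.125,  E[V] = 0.5
E[UV] = 1.25
Cov(U,V) = E[UV] − E[U]E[V] = 1.25 − (2.125)(0.5) = 0.1875

0.188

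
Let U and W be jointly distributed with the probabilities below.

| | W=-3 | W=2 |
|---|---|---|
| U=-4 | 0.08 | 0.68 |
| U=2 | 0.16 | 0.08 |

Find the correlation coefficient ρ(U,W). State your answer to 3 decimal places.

E[U] = -2.56,  E[W] = 0.8
E[UW] = -5.12
Cov(U,W) = E[UW] − E[U]E[W] = -5.12 − (-2.56)(0.8) = -3.072
V(U) = 6.5664,  V(W) = 4.56
ρ = -3.072 / √(6.5664·4.56) ≈ -0.561

-0.561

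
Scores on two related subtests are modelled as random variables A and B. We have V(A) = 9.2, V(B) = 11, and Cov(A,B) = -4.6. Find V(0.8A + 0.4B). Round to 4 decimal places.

4.7040

V(0.8A + 0.4B) = (0.8)²·V(A) + (0.4)²·V(B) + 2·(0.8)·(0.4)·Cov(A,B)
= 0.64·9.2 + 0.16·11 + 0.64·-4.6 = 4.704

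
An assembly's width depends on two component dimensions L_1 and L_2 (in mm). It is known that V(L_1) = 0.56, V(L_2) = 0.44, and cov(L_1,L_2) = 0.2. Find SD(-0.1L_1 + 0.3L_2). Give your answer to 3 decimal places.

V(-0.1L_1 + 0.3L_2) = (-0.1)²·V(L_1) + (0.3)²·V(L_2) + 2·(-0.1)·(0.3)·cov(L_1,L_2)
= 0.01·0.56 + 0.09·0.44 + -0.06·0.2 = 0.0332
SD(-0.1L_1 + 0.3L_2) = √0.0332 ≈ 0.182

0.182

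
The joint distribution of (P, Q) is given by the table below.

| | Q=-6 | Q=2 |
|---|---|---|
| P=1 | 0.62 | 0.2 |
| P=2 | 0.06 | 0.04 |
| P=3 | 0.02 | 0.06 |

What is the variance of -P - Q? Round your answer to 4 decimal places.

E[P] = 1.26,  E[Q] = -3.6,  E[PQ] = -3.88
Var(P) = 1.94 − (1.26)² = 0.3524;  Var(Q) = 26.4 − (-3.6)² = 13.44
Cov(P,Q) = -3.88 − (1.26)(-3.6) = 0.656
Var(-P - Q) = (-1)²·0.3524 + (-1)²·13.44 + 2·(-1)·(-1)·0.656 = 15.1044

15.1044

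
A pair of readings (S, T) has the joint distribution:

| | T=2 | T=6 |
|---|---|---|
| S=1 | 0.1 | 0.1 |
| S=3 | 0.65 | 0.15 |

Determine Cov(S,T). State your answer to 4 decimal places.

E[S] = 2.6,  E[T] = 3
E[ST] = 7.4
Cov(S,T) = E[ST] − E[S]E[T] = 7.4 − (2.6)(3) = -0.4

-0.4000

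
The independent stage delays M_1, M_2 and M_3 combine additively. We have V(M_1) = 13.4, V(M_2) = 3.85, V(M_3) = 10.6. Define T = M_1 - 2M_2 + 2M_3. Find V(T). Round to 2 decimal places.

71.20

By independence, V(T) = (1)²V(M_1) + (-2)²V(M_2) + (2)²V(M_3)
= (1)²·13.4 + (-2)²·3.85 + (2)²·10.6 = 71.2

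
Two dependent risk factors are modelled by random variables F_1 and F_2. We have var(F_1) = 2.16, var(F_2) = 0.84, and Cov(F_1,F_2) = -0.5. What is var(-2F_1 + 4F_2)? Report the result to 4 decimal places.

var(-2F_1 + 4F_2) = (-2)²·var(F_1) + (4)²·var(F_2) + 2·(-2)·(4)·Cov(F_1,F_2)
= 4·2.16 + 16·0.84 + -16·-0.5 = 30.08

30.0800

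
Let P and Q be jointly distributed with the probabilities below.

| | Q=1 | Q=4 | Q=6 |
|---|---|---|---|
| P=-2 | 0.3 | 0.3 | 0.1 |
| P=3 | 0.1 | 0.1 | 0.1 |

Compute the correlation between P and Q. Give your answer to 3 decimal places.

0.158

E[P] = -0.5,  E[Q] = 3.2
E[PQ] = -0.9
Cov(P,Q) = E[PQ] − E[P]E[Q] = -0.9 − (-0.5)(3.2) = 0.7
Var(P) = 5.25,  Var(Q) = 3.76
ρ = 0.7 / √(5.25·3.76) ≈ 0.158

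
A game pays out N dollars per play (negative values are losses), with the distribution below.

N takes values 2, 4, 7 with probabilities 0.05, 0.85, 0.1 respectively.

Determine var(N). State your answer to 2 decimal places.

E[N] = (2)(0.05) + (4)(0.85) + (7)(0.1) = 4.2
E[N²] = (2)²(0.05) + (4)²(0.85) + (7)²(0.1) = 18.7
var(N) = E[N²] − (E[N])² = 18.7 − (4.2)² = 1.06

1.06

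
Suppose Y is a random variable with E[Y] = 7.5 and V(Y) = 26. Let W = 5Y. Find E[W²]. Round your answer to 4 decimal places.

E[5Y] = 5·7.5 = 37.5
V(5Y) = (5)²·26 = 650
E[W²] = V(W) + (E[W])² = 650 + (37.5)² = 2056.25

2056.2500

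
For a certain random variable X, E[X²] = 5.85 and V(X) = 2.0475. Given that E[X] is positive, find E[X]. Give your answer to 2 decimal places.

(E[X])² = E[X²] − V(X) = 5.85 − 2.0475 = 3.8025
E[X] = √3.8025 = 1.95

1.95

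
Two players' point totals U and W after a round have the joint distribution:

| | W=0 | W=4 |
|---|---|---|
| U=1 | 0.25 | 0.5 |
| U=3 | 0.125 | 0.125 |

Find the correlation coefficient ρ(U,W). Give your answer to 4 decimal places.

-0.1491

E[U] = 1.5,  E[W] = 2.5
E[UW] = 3.5
Cov(U,W) = E[UW] − E[U]E[W] = 3.5 − (1.5)(2.5) = -0.25
V(U) = 0.75,  V(W) = 3.75
ρ = -0.25 / √(0.75·3.75) ≈ -0.1491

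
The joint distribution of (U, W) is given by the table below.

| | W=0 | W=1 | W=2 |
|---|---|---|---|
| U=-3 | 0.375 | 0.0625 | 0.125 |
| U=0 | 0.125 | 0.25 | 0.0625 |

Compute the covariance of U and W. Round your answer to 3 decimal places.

E[U] = -1.6875,  E[W] = 0.6875
E[UW] = -0.9375
Cov(U,W) = E[UW] − E[U]E[W] = -0.9375 − (-1.6875)(0.6875) = 0.22265625

0.223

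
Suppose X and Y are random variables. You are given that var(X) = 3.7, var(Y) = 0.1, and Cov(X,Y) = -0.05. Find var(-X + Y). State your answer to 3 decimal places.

3.900

var(-X + Y) = (-1)²·var(X) + (1)²·var(Y) + 2·(-1)·(1)·Cov(X,Y)
= 1·3.7 + 1·0.1 + -2·-0.05 = 3.9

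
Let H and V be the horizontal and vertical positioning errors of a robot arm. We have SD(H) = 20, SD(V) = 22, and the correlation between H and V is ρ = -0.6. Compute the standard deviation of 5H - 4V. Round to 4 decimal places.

var(H) = (20)² = 400;  var(V) = (22)² = 484
Cov(H,V) = ρ·SD(H)·SD(V) = -0.6·20·22 = -264
var(5H - 4V) = (5)²·var(H) + (-4)²·var(V) + 2·(5)·(-4)·Cov(H,V)
= 25·400 + 16·484 + -40·-264 = 28304
SD(5H - 4V) = √28304 ≈ 168.2379

168.2379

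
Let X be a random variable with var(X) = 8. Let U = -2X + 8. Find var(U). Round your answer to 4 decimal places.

var(-2X + 8) = (-2)²·var(X) = 4·8 = 32

32.0000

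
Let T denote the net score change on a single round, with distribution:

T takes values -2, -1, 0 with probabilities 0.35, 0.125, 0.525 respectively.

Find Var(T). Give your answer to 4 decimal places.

E[T] = (-2)(0.35) + (-1)(0.125) + (0)(0.525) = -0.825
E[T²] = (-2)²(0.35) + (-1)²(0.125) + (0)²(0.525) = 1.525
Var(T) = E[T²] − (E[T])² = 1.525 − (-0.825)² = 0.844375

0.8444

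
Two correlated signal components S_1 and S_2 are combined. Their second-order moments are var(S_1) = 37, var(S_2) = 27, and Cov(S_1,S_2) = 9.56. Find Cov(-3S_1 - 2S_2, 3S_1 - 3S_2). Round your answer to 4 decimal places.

Cov(-3S_1 - 2S_2, 3S_1 - 3S_2) = (-3)(3)var(S_1) + (-2)(-3)var(S_2) + [(-3)(-3) + (-2)(3)]Cov(S_1,S_2)
= -9·37 + 6·27 + 3·9.56 = -142.32

-142.3200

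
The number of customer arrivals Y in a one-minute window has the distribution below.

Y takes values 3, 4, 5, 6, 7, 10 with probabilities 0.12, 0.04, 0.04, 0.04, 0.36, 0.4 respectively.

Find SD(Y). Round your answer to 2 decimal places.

E[Y] = (3)(0.12) + (4)(0.04) + (5)(0.04) + (6)(0.04) + (7)(0.36) + (10)(0.4) = 7.48
E[Y²] = (3)²(0.12) + (4)²(0.04) + (5)²(0.04) + (6)²(0.04) + (7)²(0.36) + (10)²(0.4) = 61.8
Var(Y) = E[Y²] − (E[Y])² = 61.8 − (7.48)² = 5.8496
SD(Y) = √5.8496 ≈ 2.42

2.42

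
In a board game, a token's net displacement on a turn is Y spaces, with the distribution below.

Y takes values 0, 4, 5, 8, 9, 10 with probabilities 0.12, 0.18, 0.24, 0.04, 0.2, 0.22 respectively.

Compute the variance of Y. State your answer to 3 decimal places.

10.702

E[Y] = (0)(0.12) + (4)(0.18) + (5)(0.24) + (8)(0.04) + (9)(0.2) + (10)(0.22) = 6.24
E[Y²] = (0)²(0.12) + (4)²(0.18) + (5)²(0.24) + (8)²(0.04) + (9)²(0.2) + (10)²(0.22) = 49.64
V(Y) = E[Y²] − (E[Y])² = 49.64 − (6.24)² = 10.7024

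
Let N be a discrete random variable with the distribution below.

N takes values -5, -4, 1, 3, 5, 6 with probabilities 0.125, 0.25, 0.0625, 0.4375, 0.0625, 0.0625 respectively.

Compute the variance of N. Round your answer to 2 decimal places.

14.75

E[N] = (-5)(0.125) + (-4)(0.25) + (1)(0.0625) + (3)(0.4375) + (5)(0.0625) + (6)(0.0625) = 0.4375
E[N²] = (-5)²(0.125) + (-4)²(0.25) + (1)²(0.0625) + (3)²(0.4375) + (5)²(0.0625) + (6)²(0.0625) = 14.9375
V(N) = E[N²] − (E[N])² = 14.9375 − (0.4375)² = 14.74609375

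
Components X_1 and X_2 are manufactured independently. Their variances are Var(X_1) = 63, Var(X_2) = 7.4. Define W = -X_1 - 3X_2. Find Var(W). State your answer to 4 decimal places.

129.6000

By independence, Var(W) = (-1)²Var(X_1) + (-3)²Var(X_2)
= (-1)²·63 + (-3)²·7.4 = 129.6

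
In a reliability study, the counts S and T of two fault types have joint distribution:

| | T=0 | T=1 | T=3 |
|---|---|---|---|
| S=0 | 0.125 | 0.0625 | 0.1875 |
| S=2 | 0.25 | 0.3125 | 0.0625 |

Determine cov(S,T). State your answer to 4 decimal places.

E[S] = 1.25,  E[T] = 1.125
E[ST] = 1
cov(S,T) = E[ST] − E[S]E[T] = 1 − (1.25)(1.125) = -0.40625

-0.4063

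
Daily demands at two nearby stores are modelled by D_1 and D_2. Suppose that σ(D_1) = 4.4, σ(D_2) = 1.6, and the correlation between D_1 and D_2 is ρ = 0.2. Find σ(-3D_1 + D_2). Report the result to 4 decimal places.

Var(D_1) = (4.4)² = 19.36;  Var(D_2) = (1.6)² = 2.56
Cov(D_1,D_2) = ρ·σ(D_1)·σ(D_2) = 0.2·4.4·1.6 = 1.408
Var(-3D_1 + D_2) = (-3)²·Var(D_1) + (1)²·Var(D_2) + 2·(-3)·(1)·Cov(D_1,D_2)
= 9·19.36 + 1·2.56 + -6·1.408 = 168.352
σ(-3D_1 + D_2) = √168.352 ≈ 12.9751

12.9751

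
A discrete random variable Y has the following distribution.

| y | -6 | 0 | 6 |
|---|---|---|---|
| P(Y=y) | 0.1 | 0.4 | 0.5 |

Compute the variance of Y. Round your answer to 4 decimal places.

E[Y] = (-6)(0.1) + (0)(0.4) + (6)(0.5) = 2.4
E[Y²] = (-6)²(0.1) + (0)²(0.4) + (6)²(0.5) = 21.6
Var(Y) = E[Y²] − (E[Y])² = 21.6 − (2.4)² = 15.84

15.8400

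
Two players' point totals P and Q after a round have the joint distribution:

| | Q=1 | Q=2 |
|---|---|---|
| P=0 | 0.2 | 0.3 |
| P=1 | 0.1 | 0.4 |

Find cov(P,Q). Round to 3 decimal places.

0.050

E[P] = 0.5,  E[Q] = 1.7
E[PQ] = 0.9
cov(P,Q) = E[PQ] − E[P]E[Q] = 0.9 − (0.5)(1.7) = 0.05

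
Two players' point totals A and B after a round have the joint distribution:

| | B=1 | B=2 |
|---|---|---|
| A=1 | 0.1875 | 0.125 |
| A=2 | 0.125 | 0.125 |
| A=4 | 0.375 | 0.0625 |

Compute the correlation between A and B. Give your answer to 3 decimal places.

E[A] = 2.5625,  E[B] = 1.3125
E[AB] = 3.1875
Cov(A,B) = E[AB] − E[A]E[B] = 3.1875 − (2.5625)(1.3125) = -0.17578125
V(A) = 1.74609375,  V(B) = 0.21484375
ρ = -0.17578125 / √(1.74609375·0.21484375) ≈ -0.287

-0.287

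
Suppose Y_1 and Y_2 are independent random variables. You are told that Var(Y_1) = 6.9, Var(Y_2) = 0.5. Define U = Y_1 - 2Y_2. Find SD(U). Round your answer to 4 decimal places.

By independence, Var(U) = (1)²Var(Y_1) + (-2)²Var(Y_2)
= (1)²·6.9 + (-2)²·0.5 = 8.9
SD(U) = √8.9 ≈ 2.9833

2.9833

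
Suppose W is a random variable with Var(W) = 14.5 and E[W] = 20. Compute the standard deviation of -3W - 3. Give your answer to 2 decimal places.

Var(-3W - 3) = (-3)²·14.5 = 130.5
σ(-3W - 3) = √130.5 ≈ 11.42

11.42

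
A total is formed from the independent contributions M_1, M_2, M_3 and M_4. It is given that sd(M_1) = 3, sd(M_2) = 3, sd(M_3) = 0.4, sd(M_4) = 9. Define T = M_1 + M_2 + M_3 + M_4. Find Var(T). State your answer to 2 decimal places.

99.16

Var(M_1) = 9, Var(M_2) = 9, Var(M_3) = 0.16, Var(M_4) = 81
By independence, Var(T) = (1)²Var(M_1) + (1)²Var(M_2) + (1)²Var(M_3) + (1)²Var(M_4)
= (1)²·9 + (1)²·9 + (1)²·0.16 + (1)²·81 = 99.16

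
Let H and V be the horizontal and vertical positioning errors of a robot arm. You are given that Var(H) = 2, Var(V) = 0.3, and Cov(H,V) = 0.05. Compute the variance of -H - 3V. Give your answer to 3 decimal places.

Var(-H - 3V) = (-1)²·Var(H) + (-3)²·Var(V) + 2·(-1)·(-3)·Cov(H,V)
= 1·2 + 9·0.3 + 6·0.05 = 5

5.000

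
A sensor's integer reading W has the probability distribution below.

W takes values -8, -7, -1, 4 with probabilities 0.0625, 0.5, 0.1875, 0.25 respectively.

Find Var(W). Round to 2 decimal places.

E[W] = (-8)(0.0625) + (-7)(0.5) + (-1)(0.1875) + (4)(0.25) = -3.1875
E[W²] = (-8)²(0.0625) + (-7)²(0.5) + (-1)²(0.1875) + (4)²(0.25) = 32.6875
Var(W) = E[W²] − (E[W])² = 32.6875 − (-3.1875)² = 22.52734375

22.53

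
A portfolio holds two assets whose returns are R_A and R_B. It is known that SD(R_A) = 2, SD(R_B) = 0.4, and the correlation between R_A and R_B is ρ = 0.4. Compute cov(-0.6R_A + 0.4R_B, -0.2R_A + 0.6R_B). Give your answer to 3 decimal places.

0.378

Var(R_A) = (2)² = 4;  Var(R_B) = (0.4)² = 0.16
cov(R_A,R_B) = ρ·SD(R_A)·SD(R_B) = 0.4·2·0.4 = 0.32
cov(-0.6R_A + 0.4R_B, -0.2R_A + 0.6R_B) = (-0.6)(-0.2)Var(R_A) + (0.4)(0.6)Var(R_B) + [(-0.6)(0.6) + (0.4)(-0.2)]cov(R_A,R_B)
= 0.12·4 + 0.24·0.16 + -0.44·0.32 = 0.3776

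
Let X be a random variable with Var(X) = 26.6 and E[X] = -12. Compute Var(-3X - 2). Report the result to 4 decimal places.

239.4000

Var(-3X - 2) = (-3)²·Var(X) = 9·26.6 = 239.4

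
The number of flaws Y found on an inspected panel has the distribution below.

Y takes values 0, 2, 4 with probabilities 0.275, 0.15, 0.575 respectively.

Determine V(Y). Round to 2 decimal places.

E[Y] = (0)(0.275) + (2)(0.15) + (4)(0.575) = 2.6
E[Y²] = (0)²(0.275) + (2)²(0.15) + (4)²(0.575) = 9.8
V(Y) = E[Y²] − (E[Y])² = 9.8 − (2.6)² = 3.04

3.04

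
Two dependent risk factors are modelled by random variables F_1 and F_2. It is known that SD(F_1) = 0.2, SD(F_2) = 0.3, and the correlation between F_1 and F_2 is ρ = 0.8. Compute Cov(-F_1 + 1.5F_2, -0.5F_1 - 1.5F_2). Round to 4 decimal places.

-0.1465

Var(F_1) = (0.2)² = 0.04;  Var(F_2) = (0.3)² = 0.09
Cov(F_1,F_2) = ρ·SD(F_1)·SD(F_2) = 0.8·0.2·0.3 = 0.048
Cov(-F_1 + 1.5F_2, -0.5F_1 - 1.5F_2) = (-1)(-0.5)Var(F_1) + (1.5)(-1.5)Var(F_2) + [(-1)(-1.5) + (1.5)(-0.5)]Cov(F_1,F_2)
= 0.5·0.04 + -2.25·0.09 + 0.75·0.048 = -0.1465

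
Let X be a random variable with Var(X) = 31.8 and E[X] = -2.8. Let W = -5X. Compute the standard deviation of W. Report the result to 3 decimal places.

Var(-5X) = (-5)²·31.8 = 795
SD(W) = √795 ≈ 28.196

28.196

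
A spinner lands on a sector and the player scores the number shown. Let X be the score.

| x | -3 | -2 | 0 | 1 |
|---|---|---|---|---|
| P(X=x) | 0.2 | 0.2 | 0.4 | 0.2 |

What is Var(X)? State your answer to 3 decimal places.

2.160

E[X] = (-3)(0.2) + (-2)(0.2) + (0)(0.4) + (1)(0.2) = -0.8
E[X²] = (-3)²(0.2) + (-2)²(0.2) + (0)²(0.4) + (1)²(0.2) = 2.8
Var(X) = E[X²] − (E[X])² = 2.8 − (-0.8)² = 2.16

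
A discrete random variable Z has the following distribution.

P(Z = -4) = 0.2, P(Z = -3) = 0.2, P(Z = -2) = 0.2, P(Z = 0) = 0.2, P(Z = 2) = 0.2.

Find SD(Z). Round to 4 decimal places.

2.1541

E[Z] = (-4)(0.2) + (-3)(0.2) + (-2)(0.2) + (0)(0.2) + (2)(0.2) = -1.4
E[Z²] = (-4)²(0.2) + (-3)²(0.2) + (-2)²(0.2) + (0)²(0.2) + (2)²(0.2) = 6.6
Var(Z) = E[Z²] − (E[Z])² = 6.6 − (-1.4)² = 4.64
SD(Z) = √4.64 ≈ 2.1541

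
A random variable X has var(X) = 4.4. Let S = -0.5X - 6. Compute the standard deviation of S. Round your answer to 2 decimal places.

var(-0.5X - 6) = (-0.5)²·4.4 = 1.1
SD(S) = √1.1 ≈ 1.05

1.05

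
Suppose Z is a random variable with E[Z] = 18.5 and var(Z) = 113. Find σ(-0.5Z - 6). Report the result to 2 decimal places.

var(-0.5Z - 6) = (-0.5)²·113 = 28.25
σ(-0.5Z - 6) = √28.25 ≈ 5.32

5.32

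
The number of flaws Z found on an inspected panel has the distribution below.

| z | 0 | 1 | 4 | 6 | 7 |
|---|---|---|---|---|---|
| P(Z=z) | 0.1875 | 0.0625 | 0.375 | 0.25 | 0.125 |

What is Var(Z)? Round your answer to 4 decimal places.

5.6836

E[Z] = (0)(0.1875) + (1)(0.0625) + (4)(0.375) + (6)(0.25) + (7)(0.125) = 3.9375
E[Z²] = (0)²(0.1875) + (1)²(0.0625) + (4)²(0.375) + (6)²(0.25) + (7)²(0.125) = 21.1875
Var(Z) = E[Z²] − (E[Z])² = 21.1875 − (3.9375)² = 5.68359375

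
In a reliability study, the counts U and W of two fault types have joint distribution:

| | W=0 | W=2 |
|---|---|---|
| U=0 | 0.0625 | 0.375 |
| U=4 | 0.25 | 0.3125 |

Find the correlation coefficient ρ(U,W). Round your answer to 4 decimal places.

-0.3228

E[U] = 2.25,  E[W] = 1.375
E[UW] = 2.5
Cov(U,W) = E[UW] − E[U]E[W] = 2.5 − (2.25)(1.375) = -0.59375
var(U) = 3.9375,  var(W) = 0.859375
ρ = -0.59375 / √(3.9375·0.859375) ≈ -0.3228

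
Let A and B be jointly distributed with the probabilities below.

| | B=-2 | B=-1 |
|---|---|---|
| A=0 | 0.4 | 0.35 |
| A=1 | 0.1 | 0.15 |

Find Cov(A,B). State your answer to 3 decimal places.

E[A] = 0.25,  E[B] = -1.5
E[AB] = -0.35
Cov(A,B) = E[AB] − E[A]E[B] = -0.35 − (0.25)(-1.5) = 0.025

0.025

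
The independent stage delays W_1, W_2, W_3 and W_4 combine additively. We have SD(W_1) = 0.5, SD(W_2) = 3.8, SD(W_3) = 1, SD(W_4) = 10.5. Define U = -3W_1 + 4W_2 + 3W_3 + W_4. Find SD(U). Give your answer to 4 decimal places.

V(W_1) = 0.25, V(W_2) = 14.44, V(W_3) = 1, V(W_4) = 110.25
By independence, V(U) = (-3)²V(W_1) + (4)²V(W_2) + (3)²V(W_3) + (1)²V(W_4)
= (-3)²·0.25 + (4)²·14.44 + (3)²·1 + (1)²·110.25 = 352.54
SD(U) = √352.54 ≈ 18.7760

18.7760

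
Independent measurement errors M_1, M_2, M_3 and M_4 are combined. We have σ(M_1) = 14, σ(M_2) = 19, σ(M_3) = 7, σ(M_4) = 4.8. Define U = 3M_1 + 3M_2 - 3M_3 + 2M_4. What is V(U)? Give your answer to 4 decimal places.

V(M_1) = 196, V(M_2) = 361, V(M_3) = 49, V(M_4) = 23.04
By independence, V(U) = (3)²V(M_1) + (3)²V(M_2) + (-3)²V(M_3) + (2)²V(M_4)
= (3)²·196 + (3)²·361 + (-3)²·49 + (2)²·23.04 = 5546.16

5546.1600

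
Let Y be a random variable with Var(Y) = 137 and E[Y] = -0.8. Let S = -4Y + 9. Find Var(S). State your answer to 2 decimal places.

Var(-4Y + 9) = (-4)²·Var(Y) = 16·137 = 2192

2192.00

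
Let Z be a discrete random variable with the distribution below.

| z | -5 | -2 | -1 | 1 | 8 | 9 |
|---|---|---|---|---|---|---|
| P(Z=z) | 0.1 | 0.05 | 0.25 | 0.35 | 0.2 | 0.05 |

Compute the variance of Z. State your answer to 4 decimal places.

17.7475

E[Z] = (-5)(0.1) + (-2)(0.05) + (-1)(0.25) + (1)(0.35) + (8)(0.2) + (9)(0.05) = 1.55
E[Z²] = (-5)²(0.1) + (-2)²(0.05) + (-1)²(0.25) + (1)²(0.35) + (8)²(0.2) + (9)²(0.05) = 20.15
Var(Z) = E[Z²] − (E[Z])² = 20.15 − (1.55)² = 17.7475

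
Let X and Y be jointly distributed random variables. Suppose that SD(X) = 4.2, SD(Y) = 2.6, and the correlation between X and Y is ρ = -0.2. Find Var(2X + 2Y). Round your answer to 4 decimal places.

80.1280

Var(X) = (4.2)² = 17.64;  Var(Y) = (2.6)² = 6.76
Cov(X,Y) = ρ·SD(X)·SD(Y) = -0.2·4.2·2.6 = -2.184
Var(2X + 2Y) = (2)²·Var(X) + (2)²·Var(Y) + 2·(2)·(2)·Cov(X,Y)
= 4·17.64 + 4·6.76 + 8·-2.184 = 80.128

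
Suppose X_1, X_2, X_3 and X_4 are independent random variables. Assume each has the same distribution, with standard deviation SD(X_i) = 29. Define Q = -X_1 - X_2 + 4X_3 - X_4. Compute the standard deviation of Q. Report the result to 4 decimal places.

Var(X_i) = (29)² = 841
By independence, Var(Q) = (-1)²Var(X_1) + (-1)²Var(X_2) + (4)²Var(X_3) + (-1)²Var(X_4)
= (-1)²·841 + (-1)²·841 + (4)²·841 + (-1)²·841 = 15979
SD(Q) = √15979 ≈ 126.4081

126.4081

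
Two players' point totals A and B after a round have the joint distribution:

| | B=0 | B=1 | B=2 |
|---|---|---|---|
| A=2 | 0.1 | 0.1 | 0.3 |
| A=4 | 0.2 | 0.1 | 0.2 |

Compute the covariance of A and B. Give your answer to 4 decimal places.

E[A] = 3,  E[B] = 1.2
E[AB] = 3.4
Cov(A,B) = E[AB] − E[A]E[B] = 3.4 − (3)(1.2) = -0.2

-0.2000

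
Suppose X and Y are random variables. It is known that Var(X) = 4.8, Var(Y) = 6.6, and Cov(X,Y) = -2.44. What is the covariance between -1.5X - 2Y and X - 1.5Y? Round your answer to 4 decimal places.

Cov(-1.5X - 2Y, X - 1.5Y) = (-1.5)(1)Var(X) + (-2)(-1.5)Var(Y) + [(-1.5)(-1.5) + (-2)(1)]Cov(X,Y)
= -1.5·4.8 + 3·6.6 + 0.25·-2.44 = 11.99

11.9900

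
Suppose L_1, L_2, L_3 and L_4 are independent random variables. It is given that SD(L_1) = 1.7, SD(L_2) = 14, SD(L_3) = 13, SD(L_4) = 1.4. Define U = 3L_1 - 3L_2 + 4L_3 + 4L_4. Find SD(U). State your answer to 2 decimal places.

Var(L_1) = 2.89, Var(L_2) = 196, Var(L_3) = 169, Var(L_4) = 1.96
By independence, Var(U) = (3)²Var(L_1) + (-3)²Var(L_2) + (4)²Var(L_3) + (4)²Var(L_4)
= (3)²·2.89 + (-3)²·196 + (4)²·169 + (4)²·1.96 = 4525.37
SD(U) = √4525.37 ≈ 67.27

67.27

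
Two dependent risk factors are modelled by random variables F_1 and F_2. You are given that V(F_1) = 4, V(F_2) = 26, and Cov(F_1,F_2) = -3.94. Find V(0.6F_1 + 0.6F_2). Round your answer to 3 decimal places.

7.963

V(0.6F_1 + 0.6F_2) = (0.6)²·V(F_1) + (0.6)²·V(F_2) + 2·(0.6)·(0.6)·Cov(F_1,F_2)
= 0.36·4 + 0.36·26 + 0.72·-3.94 = 7.9632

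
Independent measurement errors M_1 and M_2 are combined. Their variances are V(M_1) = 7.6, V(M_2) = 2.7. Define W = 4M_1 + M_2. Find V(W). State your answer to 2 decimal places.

By independence, V(W) = (4)²V(M_1) + (1)²V(M_2)
= (4)²·7.6 + (1)²·2.7 = 124.3

124.30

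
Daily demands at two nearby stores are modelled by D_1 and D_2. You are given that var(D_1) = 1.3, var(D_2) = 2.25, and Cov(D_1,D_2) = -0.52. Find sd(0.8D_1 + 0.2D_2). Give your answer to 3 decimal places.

var(0.8D_1 + 0.2D_2) = (0.8)²·var(D_1) + (0.2)²·var(D_2) + 2·(0.8)·(0.2)·Cov(D_1,D_2)
= 0.64·1.3 + 0.04·2.25 + 0.32·-0.52 = 0.7556
sd(0.8D_1 + 0.2D_2) = √0.7556 ≈ 0.869

0.869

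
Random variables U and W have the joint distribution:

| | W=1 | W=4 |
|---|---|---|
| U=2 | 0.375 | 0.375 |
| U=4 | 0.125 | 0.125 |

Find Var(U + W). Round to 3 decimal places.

E[U] = 2.5,  E[W] = 2.5,  E[UW] = 6.25
Var(U) = 7 − (2.5)² = 0.75;  Var(W) = 8.5 − (2.5)² = 2.25
Cov(U,W) = 6.25 − (2.5)(2.5) = 0
Var(U + W) = (1)²·0.75 + (1)²·2.25 + 2·(1)·(1)·0 = 3

3.000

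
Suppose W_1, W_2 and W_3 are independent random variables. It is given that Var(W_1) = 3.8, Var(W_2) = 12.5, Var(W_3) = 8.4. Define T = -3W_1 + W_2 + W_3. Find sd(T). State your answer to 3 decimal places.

By independence, Var(T) = (-3)²Var(W_1) + (1)²Var(W_2) + (1)²Var(W_3)
= (-3)²·3.8 + (1)²·12.5 + (1)²·8.4 = 55.1
sd(T) = √55.1 ≈ 7.423

7.423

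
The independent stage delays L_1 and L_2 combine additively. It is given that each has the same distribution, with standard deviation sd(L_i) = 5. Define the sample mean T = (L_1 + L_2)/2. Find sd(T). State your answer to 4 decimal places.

3.5355

Var(L_i) = (5)² = 25
By independence, Var(T) = (0.5)²Var(L_1) + (0.5)²Var(L_2)
= (0.5)²·25 + (0.5)²·25 = 12.5
sd(T) = √12.5 ≈ 3.5355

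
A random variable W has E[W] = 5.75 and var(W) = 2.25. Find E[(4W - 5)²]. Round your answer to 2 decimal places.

E[4W - 5] = 4·5.75 − 5 = 18
var(4W - 5) = (4)²·2.25 = 36
E[(4W - 5)²] = var((4W - 5)) + (E[(4W - 5)])² = 36 + (18)² = 360

360.00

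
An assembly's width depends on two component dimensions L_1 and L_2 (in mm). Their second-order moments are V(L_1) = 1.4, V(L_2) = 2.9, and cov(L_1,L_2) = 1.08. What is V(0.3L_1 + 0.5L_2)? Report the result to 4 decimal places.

V(0.3L_1 + 0.5L_2) = (0.3)²·V(L_1) + (0.5)²·V(L_2) + 2·(0.3)·(0.5)·cov(L_1,L_2)
= 0.09·1.4 + 0.25·2.9 + 0.3·1.08 = 1.175

1.1750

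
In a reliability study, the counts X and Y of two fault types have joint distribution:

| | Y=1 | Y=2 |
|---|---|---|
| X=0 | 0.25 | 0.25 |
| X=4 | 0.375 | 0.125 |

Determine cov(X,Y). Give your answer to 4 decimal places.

E[X] = 2,  E[Y] = 1.375
E[XY] = 2.5
cov(X,Y) = E[XY] − E[X]E[Y] = 2.5 − (2)(1.375) = -0.25

-0.2500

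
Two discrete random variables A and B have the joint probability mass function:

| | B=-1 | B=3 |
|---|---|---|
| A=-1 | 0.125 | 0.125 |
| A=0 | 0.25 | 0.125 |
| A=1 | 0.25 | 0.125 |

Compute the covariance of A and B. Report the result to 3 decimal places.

E[A] = 0.125,  E[B] = 0.5
E[AB] = -0.125
Cov(A,B) = E[AB] − E[A]E[B] = -0.125 − (0.125)(0.5) = -0.1875

-0.188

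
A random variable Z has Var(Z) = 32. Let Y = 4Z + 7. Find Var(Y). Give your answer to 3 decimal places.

512.000

Var(4Z + 7) = (4)²·Var(Z) = 16·32 = 512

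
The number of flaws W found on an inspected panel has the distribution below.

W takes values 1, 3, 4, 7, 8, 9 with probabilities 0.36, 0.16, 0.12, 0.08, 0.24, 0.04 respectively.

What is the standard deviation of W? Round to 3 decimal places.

2.989

E[W] = (1)(0.36) + (3)(0.16) + (4)(0.12) + (7)(0.08) + (8)(0.24) + (9)(0.04) = 4.16
E[W²] = (1)²(0.36) + (3)²(0.16) + (4)²(0.12) + (7)²(0.08) + (8)²(0.24) + (9)²(0.04) = 26.24
Var(W) = E[W²] − (E[W])² = 26.24 − (4.16)² = 8.9344
σ(W) = √8.9344 ≈ 2.989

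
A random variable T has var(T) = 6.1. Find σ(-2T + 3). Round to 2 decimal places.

4.94

var(-2T + 3) = (-2)²·6.1 = 24.4
σ(-2T + 3) = √24.4 ≈ 4.94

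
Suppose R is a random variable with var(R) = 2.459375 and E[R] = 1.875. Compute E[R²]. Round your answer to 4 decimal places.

E[R²] = var(R) + (E[R])² = 2.459375 + (1.875)² = 5.975

5.9750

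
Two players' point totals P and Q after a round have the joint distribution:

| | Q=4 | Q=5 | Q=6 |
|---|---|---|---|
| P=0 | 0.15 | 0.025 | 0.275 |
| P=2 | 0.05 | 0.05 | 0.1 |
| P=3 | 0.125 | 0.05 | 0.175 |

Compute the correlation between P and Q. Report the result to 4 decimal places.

E[P] = 1.45,  E[Q] = 5.225
E[PQ] = 7.5
Cov(P,Q) = E[PQ] − E[P]E[Q] = 7.5 − (1.45)(5.225) = -0.07625
Var(P) = 1.8475,  Var(Q) = 0.824375
ρ = -0.07625 / √(1.8475·0.824375) ≈ -0.0618

-0.0618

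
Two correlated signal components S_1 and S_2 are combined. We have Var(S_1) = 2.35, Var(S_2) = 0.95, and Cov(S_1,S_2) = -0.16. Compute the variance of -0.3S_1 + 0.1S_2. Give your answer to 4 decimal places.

0.2306

Var(-0.3S_1 + 0.1S_2) = (-0.3)²·Var(S_1) + (0.1)²·Var(S_2) + 2·(-0.3)·(0.1)·Cov(S_1,S_2)
= 0.09·2.35 + 0.01·0.95 + -0.06·-0.16 = 0.2306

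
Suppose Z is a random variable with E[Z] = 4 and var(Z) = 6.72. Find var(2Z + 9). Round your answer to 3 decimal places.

var(2Z + 9) = (2)²·var(Z) = 4·6.72 = 26.88

26.880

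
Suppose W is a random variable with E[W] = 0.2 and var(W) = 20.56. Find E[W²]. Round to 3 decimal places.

E[W²] = var(W) + (E[W])² = 20.56 + (0.2)² = 20.6

20.600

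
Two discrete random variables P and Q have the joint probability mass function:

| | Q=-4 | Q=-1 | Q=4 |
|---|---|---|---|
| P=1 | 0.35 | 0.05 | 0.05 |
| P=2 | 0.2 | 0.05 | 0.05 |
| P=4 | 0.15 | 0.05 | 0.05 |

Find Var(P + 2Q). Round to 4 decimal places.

36.2275

E[P] = 2.05,  E[Q] = -2.35,  E[PQ] = -4.35
Var(P) = 5.65 − (2.05)² = 1.4475;  Var(Q) = 13.75 − (-2.35)² = 8.2275
cov(P,Q) = -4.35 − (2.05)(-2.35) = 0.4675
Var(P + 2Q) = (1)²·1.4475 + (2)²·8.2275 + 2·(1)·(2)·0.4675 = 36.2275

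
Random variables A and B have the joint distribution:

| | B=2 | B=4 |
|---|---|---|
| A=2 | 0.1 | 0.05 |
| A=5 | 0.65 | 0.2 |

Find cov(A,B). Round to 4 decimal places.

-0.0750

E[A] = 4.55,  E[B] = 2.5
E[AB] = 11.3
cov(A,B) = E[AB] − E[A]E[B] = 11.3 − (4.55)(2.5) = -0.075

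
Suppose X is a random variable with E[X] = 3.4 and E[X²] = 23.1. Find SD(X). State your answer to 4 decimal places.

3.3971

var(X) = 23.1 − (3.4)² = 11.54
SD(X) = √11.54 ≈ 3.3971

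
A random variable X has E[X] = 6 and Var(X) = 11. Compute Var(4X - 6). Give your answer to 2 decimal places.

Var(4X - 6) = (4)²·Var(X) = 16·11 = 176

176.00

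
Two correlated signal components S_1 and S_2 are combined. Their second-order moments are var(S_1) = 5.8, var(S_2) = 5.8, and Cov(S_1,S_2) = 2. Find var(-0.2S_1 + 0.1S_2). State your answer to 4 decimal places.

var(-0.2S_1 + 0.1S_2) = (-0.2)²·var(S_1) + (0.1)²·var(S_2) + 2·(-0.2)·(0.1)·Cov(S_1,S_2)
= 0.04·5.8 + 0.01·5.8 + -0.04·2 = 0.21

0.2100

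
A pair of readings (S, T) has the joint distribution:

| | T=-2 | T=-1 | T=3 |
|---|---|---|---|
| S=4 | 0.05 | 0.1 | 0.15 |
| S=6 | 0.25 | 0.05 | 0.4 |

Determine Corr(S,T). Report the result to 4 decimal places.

E[S] = 5.4,  E[T] = 0.9
E[ST] = 4.9
Cov(S,T) = E[ST] − E[S]E[T] = 4.9 − (5.4)(0.9) = 0.04
Var(S) = 0.84,  Var(T) = 5.49
ρ = 0.04 / √(0.84·5.49) ≈ 0.0186

0.0186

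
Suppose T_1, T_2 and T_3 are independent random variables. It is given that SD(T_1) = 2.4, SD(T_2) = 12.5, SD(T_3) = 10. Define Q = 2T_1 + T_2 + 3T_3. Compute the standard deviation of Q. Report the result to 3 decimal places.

Var(T_1) = 5.76, Var(T_2) = 156.25, Var(T_3) = 100
By independence, Var(Q) = (2)²Var(T_1) + (1)²Var(T_2) + (3)²Var(T_3)
= (2)²·5.76 + (1)²·156.25 + (3)²·100 = 1079.29
SD(Q) = √1079.29 ≈ 32.853

32.853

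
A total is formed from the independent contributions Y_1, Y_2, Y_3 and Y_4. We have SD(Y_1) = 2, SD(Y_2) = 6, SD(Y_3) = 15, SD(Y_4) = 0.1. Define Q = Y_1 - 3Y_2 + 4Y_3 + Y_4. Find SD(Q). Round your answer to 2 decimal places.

var(Y_1) = 4, var(Y_2) = 36, var(Y_3) = 225, var(Y_4) = 0.01
By independence, var(Q) = (1)²var(Y_1) + (-3)²var(Y_2) + (4)²var(Y_3) + (1)²var(Y_4)
= (1)²·4 + (-3)²·36 + (4)²·225 + (1)²·0.01 = 3928.01
SD(Q) = √3928.01 ≈ 62.67

62.67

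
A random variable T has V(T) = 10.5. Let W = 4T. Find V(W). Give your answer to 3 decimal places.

V(4T) = (4)²·V(T) = 16·10.5 = 168

168.000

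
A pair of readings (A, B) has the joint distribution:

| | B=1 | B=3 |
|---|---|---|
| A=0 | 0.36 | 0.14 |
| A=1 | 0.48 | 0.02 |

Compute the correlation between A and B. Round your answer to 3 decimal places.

-0.327

E[A] = 0.5,  E[B] = 1.32
E[AB] = 0.54
Cov(A,B) = E[AB] − E[A]E[B] = 0.54 − (0.5)(1.32) = -0.12
var(A) = 0.25,  var(B) = 0.5376
ρ = -0.12 / √(0.25·0.5376) ≈ -0.327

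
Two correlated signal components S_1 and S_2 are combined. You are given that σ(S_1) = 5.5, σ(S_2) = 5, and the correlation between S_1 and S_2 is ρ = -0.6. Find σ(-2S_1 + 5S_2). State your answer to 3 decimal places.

V(S_1) = (5.5)² = 30.25;  V(S_2) = (5)² = 25
cov(S_1,S_2) = ρ·σ(S_1)·σ(S_2) = -0.6·5.5·5 = -16.5
V(-2S_1 + 5S_2) = (-2)²·V(S_1) + (5)²·V(S_2) + 2·(-2)·(5)·cov(S_1,S_2)
= 4·30.25 + 25·25 + -20·-16.5 = 1076
σ(-2S_1 + 5S_2) = √1076 ≈ 32.802

32.802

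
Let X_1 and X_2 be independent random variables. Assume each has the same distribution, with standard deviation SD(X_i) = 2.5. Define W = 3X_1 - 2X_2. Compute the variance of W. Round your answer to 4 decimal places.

Var(X_i) = (2.5)² = 6.25
By independence, Var(W) = (3)²Var(X_1) + (-2)²Var(X_2)
= (3)²·6.25 + (-2)²·6.25 = 81.25

81.2500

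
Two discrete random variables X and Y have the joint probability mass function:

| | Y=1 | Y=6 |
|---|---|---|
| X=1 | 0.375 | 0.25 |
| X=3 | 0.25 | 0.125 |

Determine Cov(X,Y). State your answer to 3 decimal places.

E[X] = 1.75,  E[Y] = 2.875
E[XY] = 4.875
Cov(X,Y) = E[XY] − E[X]E[Y] = 4.875 − (1.75)(2.875) = -0.15625

-0.156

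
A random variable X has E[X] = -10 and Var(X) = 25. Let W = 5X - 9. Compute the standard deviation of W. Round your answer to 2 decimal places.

25.00

Var(5X - 9) = (5)²·25 = 625
σ(W) = √625 ≈ 25.00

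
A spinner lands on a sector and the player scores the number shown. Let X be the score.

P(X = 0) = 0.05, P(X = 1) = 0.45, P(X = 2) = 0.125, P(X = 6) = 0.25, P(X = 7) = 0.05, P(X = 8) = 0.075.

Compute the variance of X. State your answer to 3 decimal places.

E[X] = (0)(0.05) + (1)(0.45) + (2)(0.125) + (6)(0.25) + (7)(0.05) + (8)(0.075) = 3.15
E[X²] = (0)²(0.05) + (1)²(0.45) + (2)²(0.125) + (6)²(0.25) + (7)²(0.05) + (8)²(0.075) = 17.2
var(X) = E[X²] − (E[X])² = 17.2 − (3.15)² = 7.2775

7.278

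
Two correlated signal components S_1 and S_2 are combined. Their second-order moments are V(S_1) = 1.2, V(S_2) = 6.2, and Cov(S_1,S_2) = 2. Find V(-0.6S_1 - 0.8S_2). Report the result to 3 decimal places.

V(-0.6S_1 - 0.8S_2) = (-0.6)²·V(S_1) + (-0.8)²·V(S_2) + 2·(-0.6)·(-0.8)·Cov(S_1,S_2)
= 0.36·1.2 + 0.64·6.2 + 0.96·2 = 6.32

6.320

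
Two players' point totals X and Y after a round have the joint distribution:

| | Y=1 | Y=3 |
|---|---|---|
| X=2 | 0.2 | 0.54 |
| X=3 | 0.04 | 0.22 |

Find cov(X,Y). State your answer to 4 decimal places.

E[X] = 2.26,  E[Y] = 2.52
E[XY] = 5.74
cov(X,Y) = E[XY] − E[X]E[Y] = 5.74 − (2.26)(2.52) = 0.0448

0.0448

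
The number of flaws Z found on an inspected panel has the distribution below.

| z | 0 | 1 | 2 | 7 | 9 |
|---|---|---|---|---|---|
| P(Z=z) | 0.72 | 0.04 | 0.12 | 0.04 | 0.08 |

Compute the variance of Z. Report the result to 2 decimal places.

E[Z] = (0)(0.72) + (1)(0.04) + (2)(0.12) + (7)(0.04) + (9)(0.08) = 1.28
E[Z²] = (0)²(0.72) + (1)²(0.04) + (2)²(0.12) + (7)²(0.04) + (9)²(0.08) = 8.96
Var(Z) = E[Z²] − (E[Z])² = 8.96 − (1.28)² = 7.3216

7.32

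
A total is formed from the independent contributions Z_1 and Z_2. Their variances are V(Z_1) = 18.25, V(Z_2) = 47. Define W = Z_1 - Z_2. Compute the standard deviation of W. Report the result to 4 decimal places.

8.0777

By independence, V(W) = (1)²V(Z_1) + (-1)²V(Z_2)
= (1)²·18.25 + (-1)²·47 = 65.25
σ(W) = √65.25 ≈ 8.0777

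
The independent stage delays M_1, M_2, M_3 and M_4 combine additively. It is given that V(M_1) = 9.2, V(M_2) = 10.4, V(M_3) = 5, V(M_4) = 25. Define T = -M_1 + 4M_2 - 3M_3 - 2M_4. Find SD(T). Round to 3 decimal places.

By independence, V(T) = (-1)²V(M_1) + (4)²V(M_2) + (-3)²V(M_3) + (-2)²V(M_4)
= (-1)²·9.2 + (4)²·10.4 + (-3)²·5 + (-2)²·25 = 320.6
SD(T) = √320.6 ≈ 17.905

17.905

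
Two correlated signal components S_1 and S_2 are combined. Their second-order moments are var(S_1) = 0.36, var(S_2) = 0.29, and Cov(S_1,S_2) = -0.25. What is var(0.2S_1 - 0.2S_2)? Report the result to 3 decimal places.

0.046

var(0.2S_1 - 0.2S_2) = (0.2)²·var(S_1) + (-0.2)²·var(S_2) + 2·(0.2)·(-0.2)·Cov(S_1,S_2)
= 0.04·0.36 + 0.04·0.29 + -0.08·-0.25 = 0.046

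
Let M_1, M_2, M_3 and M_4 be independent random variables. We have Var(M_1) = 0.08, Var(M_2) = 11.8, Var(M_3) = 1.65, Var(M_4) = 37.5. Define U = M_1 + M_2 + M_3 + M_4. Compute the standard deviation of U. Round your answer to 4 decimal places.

By independence, Var(U) = (1)²Var(M_1) + (1)²Var(M_2) + (1)²Var(M_3) + (1)²Var(M_4)
= (1)²·0.08 + (1)²·11.8 + (1)²·1.65 + (1)²·37.5 = 51.03
SD(U) = √51.03 ≈ 7.1435

7.1435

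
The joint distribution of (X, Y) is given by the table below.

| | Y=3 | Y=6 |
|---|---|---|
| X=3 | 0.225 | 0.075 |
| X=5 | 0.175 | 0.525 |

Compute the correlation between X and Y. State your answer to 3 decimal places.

0.468

E[X] = 4.4,  E[Y] = 4.8
E[XY] = 21.75
Cov(X,Y) = E[XY] − E[X]E[Y] = 21.75 − (4.4)(4.8) = 0.63
Var(X) = 0.84,  Var(Y) = 2.16
ρ = 0.63 / √(0.84·2.16) ≈ 0.468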